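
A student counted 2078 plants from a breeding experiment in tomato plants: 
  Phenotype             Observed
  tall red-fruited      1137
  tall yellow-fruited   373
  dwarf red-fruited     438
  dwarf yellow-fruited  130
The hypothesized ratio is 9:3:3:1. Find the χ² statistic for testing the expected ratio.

7.585

Expected counts for N = 2078 under a 9:3:3:1 ratio (total parts = 16):
  tall red-fruited: 2078 × 9/16 = 1168.875
  tall yellow-fruited: 2078 × 3/16 = 389.625
  dwarf red-fruited: 2078 × 3/16 = 389.625
  dwarf yellow-fruited: 2078 × 1/16 = 129.875
χ² = Σ (O − E)² / E
  tall red-fruited: (1137 − 1168.875)² / 1168.875 = 0.8692
  tall yellow-fruited: (373 − 389.625)² / 389.625 = 0.7094
  dwarf red-fruited: (438 − 389.625)² / 389.625 = 6.0061
  dwarf yellow-fruited: (130 − 129.875)² / 129.875 = 0.0001
χ² = 0.8692 + 0.7094 + 6.0061 + 0.0001 = 7.5848 ≈ 7.585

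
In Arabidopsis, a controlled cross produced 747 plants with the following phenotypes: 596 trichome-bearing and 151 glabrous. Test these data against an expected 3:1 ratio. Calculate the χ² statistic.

Under the 3:1 hypothesis (Σ ratio = 4, N = 747):
  trichome-bearing: 747 × 3/4 = 560.25
  glabrous: 747 × 1/4 = 186.75
χ² = Σ (O − E)² / E
  trichome-bearing: (596 − 560.25)² / 560.25 = 2.2812
  glabrous: (151 − 186.75)² / 186.75 = 6.8437
χ² = 2.2812 + 6.8437 = 9.1249 ≈ 9.125

9.125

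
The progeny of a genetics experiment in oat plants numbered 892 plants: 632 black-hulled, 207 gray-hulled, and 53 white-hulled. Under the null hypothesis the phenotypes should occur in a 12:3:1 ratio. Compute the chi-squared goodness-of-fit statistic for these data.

11.629

Total ratio parts = 16. Expected numbers out of 892:
  black-hulled: 892 × 12/16 = 669
  gray-hulled: 892 × 3/16 = 167.25
  white-hulled: 892 × 1/16 = 55.75
χ² = Σ (O − E)² / E
  black-hulled: (632 − 669)² / 669 = 2.0463
  gray-hulled: (207 − 167.25)² / 167.25 = 9.4473
  white-hulled: (53 − 55.75)² / 55.75 = 0.1357
χ² = 2.0463 + 9.4473 + 0.1357 = 11.6293 ≈ 11.629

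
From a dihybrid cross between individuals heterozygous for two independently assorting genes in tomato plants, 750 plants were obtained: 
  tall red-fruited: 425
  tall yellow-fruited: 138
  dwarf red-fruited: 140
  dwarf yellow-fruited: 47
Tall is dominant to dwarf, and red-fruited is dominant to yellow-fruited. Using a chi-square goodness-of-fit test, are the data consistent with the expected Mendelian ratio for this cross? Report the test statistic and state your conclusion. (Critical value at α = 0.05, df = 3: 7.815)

0.075; consistent

A dihybrid F₂ with independent assortment and complete dominance at both loci gives a 9:3:3:1 phenotypic ratio.
Under the 9:3:3:1 hypothesis (Σ ratio = 16, N = 750):
  tall red-fruited: 750 × 9/16 = 421.875
  tall yellow-fruited: 750 × 3/16 = 140.625
  dwarf red-fruited: 750 × 3/16 = 140.625
  dwarf yellow-fruited: 750 × 1/16 = 46.875
χ² = Σ (O − E)² / E
  tall red-fruited: (425 − 421.875)² / 421.875 = 0.0231
  tall yellow-fruited: (138 − 140.625)² / 140.625 = 0.0490
  dwarf red-fruited: (140 − 140.625)² / 140.625 = 0.0028
  dwarf yellow-fruited: (47 − 46.875)² / 46.875 = 0.0003
χ² = 0.0231 + 0.0490 + 0.0028 + 0.0003 = 0.0752 ≈ 0.075
Degrees of freedom = 4 − 1 = 3; critical value at α = 0.05 is 7.815.
Since 0.075 < 7.815, we fail to reject the null hypothesis — the data are consistent with the 9:3:3:1 ratio.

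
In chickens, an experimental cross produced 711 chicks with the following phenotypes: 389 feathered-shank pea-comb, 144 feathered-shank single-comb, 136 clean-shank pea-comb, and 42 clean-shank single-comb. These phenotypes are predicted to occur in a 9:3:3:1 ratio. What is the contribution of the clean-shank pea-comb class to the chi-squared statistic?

The 9:3:3:1 ratio has 16 parts, so with N = 711 the expected counts are:
  feathered-shank pea-comb: 711 × 9/16 = 399.9375
  feathered-shank single-comb: 711 × 3/16 = 133.3125
  clean-shank pea-comb: 711 × 3/16 = 133.3125
  clean-shank single-comb: 711 × 1/16 = 44.4375
Contribution of clean-shank pea-comb: (136 − 133.3125)² / 133.3125 = 0.0542

0.054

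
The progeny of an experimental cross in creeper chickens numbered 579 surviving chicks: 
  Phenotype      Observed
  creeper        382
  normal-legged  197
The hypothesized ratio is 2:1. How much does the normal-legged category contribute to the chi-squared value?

Total ratio parts = 3. Expected numbers out of 579:
  creeper: 579 × 2/3 = 386
  normal-legged: 579 × 1/3 = 193
Contribution of normal-legged: (197 − 193)² / 193 = 0.0829

0.083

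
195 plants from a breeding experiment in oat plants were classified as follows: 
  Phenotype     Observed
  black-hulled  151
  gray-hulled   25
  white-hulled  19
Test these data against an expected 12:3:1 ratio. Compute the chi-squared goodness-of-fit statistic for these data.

Total ratio parts = 16. Expected numbers out of 195:
  black-hulled: 195 × 12/16 = 146.25
  gray-hulled: 195 × 3/16 = 36.5625
  white-hulled: 195 × 1/16 = 12.1875
χ² = Σ (O − E)² / E
  black-hulled: (151 − 146.25)² / 146.25 = 0.1543
  gray-hulled: (25 − 36.5625)² / 36.5625 = 3.6565
  white-hulled: (19 − 12.1875)² / 12.1875 = 3.8080
χ² = 0.1543 + 3.6565 + 3.8080 = 7.6188 ≈ 7.619

7.619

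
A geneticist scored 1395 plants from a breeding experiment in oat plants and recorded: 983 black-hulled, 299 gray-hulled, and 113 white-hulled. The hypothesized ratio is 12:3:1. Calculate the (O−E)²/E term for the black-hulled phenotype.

3.824

Expected counts for N = 1395 under a 12:3:1 ratio (total parts = 16):
  black-hulled: 1395 × 12/16 = 1046.25
  gray-hulled: 1395 × 3/16 = 261.5625
  white-hulled: 1395 × 1/16 = 87.1875
Contribution of black-hulled: (983 − 1046.25)² / 1046.25 = 3.8237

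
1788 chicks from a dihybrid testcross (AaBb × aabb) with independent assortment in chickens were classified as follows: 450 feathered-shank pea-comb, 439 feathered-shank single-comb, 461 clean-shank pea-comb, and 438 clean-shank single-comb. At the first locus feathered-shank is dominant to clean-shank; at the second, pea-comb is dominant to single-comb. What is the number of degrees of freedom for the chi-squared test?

3

A dihybrid testcross with independent assortment gives a 1:1:1:1 ratio.
A goodness-of-fit test with 4 phenotype classes has df = 4 − 1 = 3.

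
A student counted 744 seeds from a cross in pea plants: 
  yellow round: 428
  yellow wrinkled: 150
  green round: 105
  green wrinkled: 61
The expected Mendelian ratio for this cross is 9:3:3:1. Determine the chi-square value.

14.060

The 9:3:3:1 ratio has 16 parts, so with N = 744 the expected counts are:
  yellow round: 744 × 9/16 = 418.5
  yellow wrinkled: 744 × 3/16 = 139.5
  green round: 744 × 3/16 = 139.5
  green wrinkled: 744 × 1/16 = 46.5
χ² = Σ (O − E)² / E
  yellow round: (428 − 418.5)² / 418.5 = 0.2157
  yellow wrinkled: (150 − 139.5)² / 139.5 = 0.7903
  green round: (105 − 139.5)² / 139.5 = 8.5323
  green wrinkled: (61 − 46.5)² / 46.5 = 4.5215
χ² = 0.2157 + 0.7903 + 8.5323 + 4.5215 = 14.0598 ≈ 14.060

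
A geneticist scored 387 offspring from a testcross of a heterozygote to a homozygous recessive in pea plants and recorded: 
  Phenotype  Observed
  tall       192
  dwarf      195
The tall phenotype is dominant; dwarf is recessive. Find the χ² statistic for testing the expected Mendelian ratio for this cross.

A testcross of a heterozygote (Aa × aa) gives a 1:1 phenotypic ratio.
Expected counts for N = 387 under a 1:1 ratio (total parts = 2):
  tall: 387 × 1/2 = 193.5
  dwarf: 387 × 1/2 = 193.5
χ² = Σ (O − E)² / E
  tall: (192 − 193.5)² / 193.5 = 0.0116
  dwarf: (195 − 193.5)² / 193.5 = 0.0116
χ² = 0.0116 + 0.0116 = 0.0232 ≈ 0.023

0.023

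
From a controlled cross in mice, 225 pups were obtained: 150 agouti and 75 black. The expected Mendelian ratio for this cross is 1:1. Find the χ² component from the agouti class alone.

12.500

Under the 1:1 hypothesis (Σ ratio = 2, N = 225):
  agouti: 225 × 1/2 = 112.5
  black: 225 × 1/2 = 112.5
Contribution of agouti: (150 − 112.5)² / 112.5 = 12.5000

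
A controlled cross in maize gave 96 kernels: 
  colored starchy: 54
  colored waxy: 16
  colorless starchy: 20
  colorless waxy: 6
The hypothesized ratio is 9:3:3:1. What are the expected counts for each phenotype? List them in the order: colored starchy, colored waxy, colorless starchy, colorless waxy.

Total ratio parts = 16. Expected numbers out of 96:
  colored starchy: 96 × 9/16 = 54
  colored waxy: 96 × 3/16 = 18
  colorless starchy: 96 × 3/16 = 18
  colorless waxy: 96 × 1/16 = 6

54, 18, 18, 6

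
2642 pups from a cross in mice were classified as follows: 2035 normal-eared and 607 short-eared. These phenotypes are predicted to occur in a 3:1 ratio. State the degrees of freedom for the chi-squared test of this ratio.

1

A goodness-of-fit test with 2 phenotype classes has df = 2 − 1 = 1.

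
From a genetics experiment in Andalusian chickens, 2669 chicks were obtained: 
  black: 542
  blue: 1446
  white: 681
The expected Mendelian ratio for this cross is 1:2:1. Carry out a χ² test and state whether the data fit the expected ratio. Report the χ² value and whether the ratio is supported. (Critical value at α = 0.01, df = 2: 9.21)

The 1:2:1 ratio has 4 parts, so with N = 2669 the expected counts are:
  black: 2669 × 1/4 = 667.25
  blue: 2669 × 2/4 = 1334.5
  white: 2669 × 1/4 = 667.25
χ² = Σ (O − E)² / E
  black: (542 − 667.25)² / 667.25 = 23.5108
  blue: (1446 − 1334.5)² / 1334.5 = 9.3160
  white: (681 − 667.25)² / 667.25 = 0.2833
χ² = 23.5108 + 9.3160 + 0.2833 = 33.1101 ≈ 33.110
Degrees of freedom = 3 − 1 = 2; critical value at α = 0.01 is 9.21.
Since 33.110 > 9.21, we reject the null hypothesis — the data do not fit the 1:2:1 ratio.

33.110; not consistent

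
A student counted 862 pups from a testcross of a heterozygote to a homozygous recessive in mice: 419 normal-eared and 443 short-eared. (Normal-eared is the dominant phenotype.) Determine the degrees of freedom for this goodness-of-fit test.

A testcross of a heterozygote (Aa × aa) gives a 1:1 phenotypic ratio.
A goodness-of-fit test with 2 phenotype classes has df = 2 − 1 = 1.

1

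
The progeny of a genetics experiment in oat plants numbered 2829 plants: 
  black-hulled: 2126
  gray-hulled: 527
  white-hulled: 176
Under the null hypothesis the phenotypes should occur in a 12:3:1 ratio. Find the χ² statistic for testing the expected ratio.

0.035

Under the 12:3:1 hypothesis (Σ ratio = 16, N = 2829):
  black-hulled: 2829 × 12/16 = 2121.75
  gray-hulled: 2829 × 3/16 = 530.4375
  white-hulled: 2829 × 1/16 = 176.8125
χ² = Σ (O − E)² / E
  black-hulled: (2126 − 2121.75)² / 2121.75 = 0.0085
  gray-hulled: (527 − 530.4375)² / 530.4375 = 0.0223
  white-hulled: (176 − 176.8125)² / 176.8125 = 0.0037
χ² = 0.0085 + 0.0223 + 0.0037 = 0.0345 ≈ 0.035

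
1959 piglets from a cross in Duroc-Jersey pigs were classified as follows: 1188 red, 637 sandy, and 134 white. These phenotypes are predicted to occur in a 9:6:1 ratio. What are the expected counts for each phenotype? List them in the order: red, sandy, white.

The 9:6:1 ratio has 16 parts, so with N = 1959 the expected counts are:
  red: 1959 × 9/16 = 1101.9375
  sandy: 1959 × 6/16 = 734.625
  white: 1959 × 1/16 = 122.4375

1101.9375, 734.625, 122.4375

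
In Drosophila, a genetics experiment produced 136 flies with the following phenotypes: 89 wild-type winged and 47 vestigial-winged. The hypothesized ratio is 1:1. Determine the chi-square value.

Total ratio parts = 2. Expected numbers out of 136:
  wild-type winged: 136 × 1/2 = 68
  vestigial-winged: 136 × 1/2 = 68
χ² = Σ (O − E)² / E
  wild-type winged: (89 − 68)² / 68 = 6.4853
  vestigial-winged: (47 − 68)² / 68 = 6.4853
χ² = 6.4853 + 6.4853 = 12.9706 ≈ 12.971

12.971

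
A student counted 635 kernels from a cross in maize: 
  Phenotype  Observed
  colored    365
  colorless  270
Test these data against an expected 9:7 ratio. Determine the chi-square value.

Expected counts for N = 635 under a 9:7 ratio (total parts = 16):
  colored: 635 × 9/16 = 357.1875
  colorless: 635 × 7/16 = 277.8125
χ² = Σ (O − E)² / E
  colored: (365 − 357.1875)² / 357.1875 = 0.1709
  colorless: (270 − 277.8125)² / 277.8125 = 0.2197
χ² = 0.1709 + 0.2197 = 0.3906 ≈ 0.391

0.391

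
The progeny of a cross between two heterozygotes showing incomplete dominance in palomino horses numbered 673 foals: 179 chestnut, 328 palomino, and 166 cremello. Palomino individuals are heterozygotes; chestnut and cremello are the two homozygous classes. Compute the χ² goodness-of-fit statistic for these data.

With incomplete dominance, a heterozygote × heterozygote cross gives a 1:2:1 phenotypic ratio.
Under the 1:2:1 hypothesis (Σ ratio = 4, N = 673):
  chestnut: 673 × 1/4 = 168.25
  palomino: 673 × 2/4 = 336.5
  cremello: 673 × 1/4 = 168.25
χ² = Σ (O − E)² / E
  chestnut: (179 − 168.25)² / 168.25 = 0.6868
  palomino: (328 − 336.5)² / 336.5 = 0.2147
  cremello: (166 − 168.25)² / 168.25 = 0.0301
χ² = 0.6868 + 0.2147 + 0.0301 = 0.9316 ≈ 0.932

0.932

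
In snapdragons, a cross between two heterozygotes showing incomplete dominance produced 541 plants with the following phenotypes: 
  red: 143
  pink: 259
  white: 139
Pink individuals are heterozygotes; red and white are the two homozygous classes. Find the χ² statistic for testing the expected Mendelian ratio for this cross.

With incomplete dominance, a heterozygote × heterozygote cross gives a 1:2:1 phenotypic ratio.
Under the 1:2:1 hypothesis (Σ ratio = 4, N = 541):
  red: 541 × 1/4 = 135.25
  pink: 541 × 2/4 = 270.5
  white: 541 × 1/4 = 135.25
χ² = Σ (O − E)² / E
  red: (143 − 135.25)² / 135.25 = 0.4441
  pink: (259 − 270.5)² / 270.5 = 0.4889
  white: (139 − 135.25)² / 135.25 = 0.1040
χ² = 0.4441 + 0.4889 + 0.1040 = 1.037

1.037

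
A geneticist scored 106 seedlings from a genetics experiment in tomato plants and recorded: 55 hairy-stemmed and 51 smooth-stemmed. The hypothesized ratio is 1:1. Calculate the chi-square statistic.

0.151

Total ratio parts = 2. Expected numbers out of 106:
  hairy-stemmed: 106 × 1/2 = 53
  smooth-stemmed: 106 × 1/2 = 53
χ² = Σ (O − E)² / E
  hairy-stemmed: (55 − 53)² / 53 = 0.0755
  smooth-stemmed: (51 − 53)² / 53 = 0.0755
χ² = 0.0755 + 0.0755 = 0.151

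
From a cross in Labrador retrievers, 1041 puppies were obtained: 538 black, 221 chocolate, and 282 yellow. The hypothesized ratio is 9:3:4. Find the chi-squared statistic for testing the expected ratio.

The 9:3:4 ratio has 16 parts, so with N = 1041 the expected counts are:
  black: 1041 × 9/16 = 585.5625
  chocolate: 1041 × 3/16 = 195.1875
  yellow: 1041 × 4/16 = 260.25
χ² = Σ (O − E)² / E
  black: (538 − 585.5625)² / 585.5625 = 3.8633
  chocolate: (221 − 195.1875)² / 195.1875 = 3.4136
  yellow: (282 − 260.25)² / 260.25 = 1.8177
χ² = 3.8633 + 3.4136 + 1.8177 = 9.0946 ≈ 9.095

9.095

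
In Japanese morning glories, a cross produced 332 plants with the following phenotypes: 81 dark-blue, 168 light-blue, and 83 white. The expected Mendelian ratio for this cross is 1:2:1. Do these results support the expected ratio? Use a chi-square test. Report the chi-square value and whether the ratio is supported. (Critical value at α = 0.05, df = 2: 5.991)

0.072; consistent

Under the 1:2:1 hypothesis (Σ ratio = 4, N = 332):
  dark-blue: 332 × 1/4 = 83
  light-blue: 332 × 2/4 = 166
  white: 332 × 1/4 = 83
χ² = Σ (O − E)² / E
  dark-blue: (81 − 83)² / 83 = 0.0482
  light-blue: (168 − 166)² / 166 = 0.0241
  white: (83 − 83)² / 83 = 0.0000
χ² = 0.0482 + 0.0241 + 0.0000 = 0.0723 ≈ 0.072
Degrees of freedom = 3 − 1 = 2; critical value at α = 0.05 is 5.991.
Since 0.072 < 5.991, we fail to reject the null hypothesis — the data are consistent with the 1:2:1 ratio.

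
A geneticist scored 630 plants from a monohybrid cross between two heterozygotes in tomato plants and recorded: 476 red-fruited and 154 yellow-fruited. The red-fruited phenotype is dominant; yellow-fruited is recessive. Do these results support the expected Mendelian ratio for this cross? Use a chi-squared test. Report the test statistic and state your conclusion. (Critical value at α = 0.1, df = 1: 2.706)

For a monohybrid cross between heterozygotes with complete dominance, the expected phenotypic ratio is 3:1.
Under the 3:1 hypothesis (Σ ratio = 4, N = 630):
  red-fruited: 630 × 3/4 = 472.5
  yellow-fruited: 630 × 1/4 = 157.5
χ² = Σ (O − E)² / E
  red-fruited: (476 − 472.5)² / 472.5 = 0.0259
  yellow-fruited: (154 − 157.5)² / 157.5 = 0.0778
χ² = 0.0259 + 0.0778 = 0.1037 ≈ 0.104
Degrees of freedom = 2 − 1 = 1; critical value at α = 0.1 is 2.706.
Since 0.104 < 2.706, we fail to reject the null hypothesis — the data are consistent with the 3:1 ratio.

0.104; consistent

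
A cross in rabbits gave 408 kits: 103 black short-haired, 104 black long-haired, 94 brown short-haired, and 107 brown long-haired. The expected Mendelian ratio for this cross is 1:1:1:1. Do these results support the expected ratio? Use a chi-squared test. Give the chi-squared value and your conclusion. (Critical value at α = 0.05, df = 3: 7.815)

The 1:1:1:1 ratio has 4 parts, so with N = 408 the expected counts are:
  black short-haired: 408 × 1/4 = 102
  black long-haired: 408 × 1/4 = 102
  brown short-haired: 408 × 1/4 = 102
  brown long-haired: 408 × 1/4 = 102
χ² = Σ (O − E)² / E
  black short-haired: (103 − 102)² / 102 = 0.0098
  black long-haired: (104 − 102)² / 102 = 0.0392
  brown short-haired: (94 − 102)² / 102 = 0.6275
  brown long-haired: (107 − 102)² / 102 = 0.2451
χ² = 0.0098 + 0.0392 + 0.6275 + 0.2451 = 0.9216 ≈ 0.922
Degrees of freedom = 4 − 1 = 3; critical value at α = 0.05 is 7.815.
Since 0.922 < 7.815, we fail to reject the null hypothesis — the data are consistent with the 1:1:1:1 ratio.

0.922; consistent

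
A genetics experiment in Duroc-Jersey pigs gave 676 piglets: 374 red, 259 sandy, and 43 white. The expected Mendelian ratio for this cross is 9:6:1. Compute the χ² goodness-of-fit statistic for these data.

0.235

The 9:6:1 ratio has 16 parts, so with N = 676 the expected counts are:
  red: 676 × 9/16 = 380.25
  sandy: 676 × 6/16 = 253.5
  white: 676 × 1/16 = 42.25
χ² = Σ (O − E)² / E
  red: (374 − 380.25)² / 380.25 = 0.1027
  sandy: (259 − 253.5)² / 253.5 = 0.1193
  white: (43 − 42.25)² / 42.25 = 0.0133
χ² = 0.1027 + 0.1193 + 0.0133 = 0.2353 ≈ 0.235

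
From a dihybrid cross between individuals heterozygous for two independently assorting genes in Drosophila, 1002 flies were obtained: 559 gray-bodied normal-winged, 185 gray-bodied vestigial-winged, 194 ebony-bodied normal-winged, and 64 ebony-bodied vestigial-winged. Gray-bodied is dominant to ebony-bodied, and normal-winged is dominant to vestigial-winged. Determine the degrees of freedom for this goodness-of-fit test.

A dihybrid F₂ with independent assortment and complete dominance at both loci gives a 9:3:3:1 phenotypic ratio.
A goodness-of-fit test with 4 phenotype classes has df = 4 − 1 = 3.

3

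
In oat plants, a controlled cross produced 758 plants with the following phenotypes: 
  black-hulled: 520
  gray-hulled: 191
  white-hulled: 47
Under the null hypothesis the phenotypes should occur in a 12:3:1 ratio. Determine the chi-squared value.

Under the 12:3:1 hypothesis (Σ ratio = 16, N = 758):
  black-hulled: 758 × 12/16 = 568.5
  gray-hulled: 758 × 3/16 = 142.125
  white-hulled: 758 × 1/16 = 47.375
χ² = Σ (O − E)² / E
  black-hulled: (520 − 568.5)² / 568.5 = 4.1376
  gray-hulled: (191 − 142.125)² / 142.125 = 16.8075
  white-hulled: (47 − 47.375)² / 47.375 = 0.0030
χ² = 4.1376 + 16.8075 + 0.0030 = 20.9481 ≈ 20.948

20.948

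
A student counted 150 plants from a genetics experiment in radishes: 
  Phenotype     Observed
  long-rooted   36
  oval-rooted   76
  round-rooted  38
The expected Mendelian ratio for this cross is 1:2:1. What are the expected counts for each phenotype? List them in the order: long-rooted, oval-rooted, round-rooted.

Under the 1:2:1 hypothesis (Σ ratio = 4, N = 150):
  long-rooted: 150 × 1/4 = 37.5
  oval-rooted: 150 × 2/4 = 75
  round-rooted: 150 × 1/4 = 37.5

37.5, 75, 37.5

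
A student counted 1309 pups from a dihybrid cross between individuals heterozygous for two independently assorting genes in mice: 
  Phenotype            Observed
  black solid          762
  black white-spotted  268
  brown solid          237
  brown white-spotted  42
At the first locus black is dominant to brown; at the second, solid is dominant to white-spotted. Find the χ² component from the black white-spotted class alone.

2.074

A dihybrid F₂ with independent assortment and complete dominance at both loci gives a 9:3:3:1 phenotypic ratio.
The 9:3:3:1 ratio has 16 parts, so with N = 1309 the expected counts are:
  black solid: 1309 × 9/16 = 736.3125
  black white-spotted: 1309 × 3/16 = 245.4375
  brown solid: 1309 × 3/16 = 245.4375
  brown white-spotted: 1309 × 1/16 = 81.8125
Contribution of black white-spotted: (268 − 245.4375)² / 245.4375 = 2.0741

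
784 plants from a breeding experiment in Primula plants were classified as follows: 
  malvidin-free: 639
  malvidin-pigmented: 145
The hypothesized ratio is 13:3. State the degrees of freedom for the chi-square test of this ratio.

1

A goodness-of-fit test with 2 phenotype classes has df = 2 − 1 = 1.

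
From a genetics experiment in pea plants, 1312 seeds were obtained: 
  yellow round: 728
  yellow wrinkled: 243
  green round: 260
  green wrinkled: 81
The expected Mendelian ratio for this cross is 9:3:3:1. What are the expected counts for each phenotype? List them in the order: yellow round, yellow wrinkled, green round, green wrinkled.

The 9:3:3:1 ratio has 16 parts, so with N = 1312 the expected counts are:
  yellow round: 1312 × 9/16 = 738
  yellow wrinkled: 1312 × 3/16 = 246
  green round: 1312 × 3/16 = 246
  green wrinkled: 1312 × 1/16 = 82

738, 246, 246, 82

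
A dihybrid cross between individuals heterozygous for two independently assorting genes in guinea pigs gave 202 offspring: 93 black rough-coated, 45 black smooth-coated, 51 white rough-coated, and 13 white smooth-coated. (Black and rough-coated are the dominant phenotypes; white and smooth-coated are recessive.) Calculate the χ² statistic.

9.644

A dihybrid F₂ with independent assortment and complete dominance at both loci gives a 9:3:3:1 phenotypic ratio.
Under the 9:3:3:1 hypothesis (Σ ratio = 16, N = 202):
  black rough-coated: 202 × 9/16 = 113.625
  black smooth-coated: 202 × 3/16 = 37.875
  white rough-coated: 202 × 3/16 = 37.875
  white smooth-coated: 202 × 1/16 = 12.625
χ² = Σ (O − E)² / E
  black rough-coated: (93 − 113.625)² / 113.625 = 3.7438
  black smooth-coated: (45 − 37.875)² / 37.875 = 1.3403
  white rough-coated: (51 − 37.875)² / 37.875 = 4.5483
  white smooth-coated: (13 − 12.625)² / 12.625 = 0.0111
χ² = 3.7438 + 1.3403 + 4.5483 + 0.0111 = 9.6435 ≈ 9.644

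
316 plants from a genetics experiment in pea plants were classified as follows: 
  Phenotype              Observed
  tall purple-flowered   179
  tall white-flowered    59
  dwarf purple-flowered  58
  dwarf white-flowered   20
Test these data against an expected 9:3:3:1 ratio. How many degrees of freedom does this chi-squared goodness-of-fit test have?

A goodness-of-fit test with 4 phenotype classes has df = 4 − 1 = 3.

3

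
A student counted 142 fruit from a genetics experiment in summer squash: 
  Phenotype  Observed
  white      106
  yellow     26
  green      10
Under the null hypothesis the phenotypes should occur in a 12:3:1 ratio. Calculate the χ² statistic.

0.160

Expected counts for N = 142 under a 12:3:1 ratio (total parts = 16):
  white: 142 × 12/16 = 106.5
  yellow: 142 × 3/16 = 26.625
  green: 142 × 1/16 = 8.875
χ² = Σ (O − E)² / E
  white: (106 − 106.5)² / 106.5 = 0.0023
  yellow: (26 − 26.625)² / 26.625 = 0.0147
  green: (10 − 8.875)² / 8.875 = 0.1426
χ² = 0.0023 + 0.0147 + 0.1426 = 0.1596 ≈ 0.160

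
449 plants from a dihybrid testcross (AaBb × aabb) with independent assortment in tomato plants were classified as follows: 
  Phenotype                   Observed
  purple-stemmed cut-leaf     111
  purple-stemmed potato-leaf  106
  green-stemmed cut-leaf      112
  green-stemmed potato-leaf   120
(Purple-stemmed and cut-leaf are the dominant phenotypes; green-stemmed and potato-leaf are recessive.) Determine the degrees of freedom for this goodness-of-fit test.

A dihybrid testcross with independent assortment gives a 1:1:1:1 ratio.
A goodness-of-fit test with 4 phenotype classes has df = 4 − 1 = 3.

3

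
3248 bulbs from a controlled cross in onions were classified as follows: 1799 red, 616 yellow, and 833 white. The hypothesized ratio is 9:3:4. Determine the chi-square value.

1.053

The 9:3:4 ratio has 16 parts, so with N = 3248 the expected counts are:
  red: 3248 × 9/16 = 1827
  yellow: 3248 × 3/16 = 609
  white: 3248 × 4/16 = 812
χ² = Σ (O − E)² / E
  red: (1799 − 1827)² / 1827 = 0.4291
  yellow: (616 − 609)² / 609 = 0.0805
  white: (833 − 812)² / 812 = 0.5431
χ² = 0.4291 + 0.0805 + 0.5431 = 1.0527 ≈ 1.053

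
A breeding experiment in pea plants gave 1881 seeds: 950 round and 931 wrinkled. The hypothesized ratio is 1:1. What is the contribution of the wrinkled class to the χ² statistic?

0.096

The 1:1 ratio has 2 parts, so with N = 1881 the expected counts are:
  round: 1881 × 1/2 = 940.5
  wrinkled: 1881 × 1/2 = 940.5
Contribution of wrinkled: (931 − 940.5)² / 940.5 = 0.0960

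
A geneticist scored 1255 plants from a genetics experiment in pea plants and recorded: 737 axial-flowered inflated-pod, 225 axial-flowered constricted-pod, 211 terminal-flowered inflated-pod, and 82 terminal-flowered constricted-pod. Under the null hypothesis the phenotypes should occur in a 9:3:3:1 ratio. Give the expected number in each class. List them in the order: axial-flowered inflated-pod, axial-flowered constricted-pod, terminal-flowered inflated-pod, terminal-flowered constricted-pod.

705.9375, 235.3125, 235.3125, 78.4375

Expected counts for N = 1255 under a 9:3:3:1 ratio (total parts = 16):
  axial-flowered inflated-pod: 1255 × 9/16 = 705.9375
  axial-flowered constricted-pod: 1255 × 3/16 = 235.3125
  terminal-flowered inflated-pod: 1255 × 3/16 = 235.3125
  terminal-flowered constricted-pod: 1255 × 1/16 = 78.4375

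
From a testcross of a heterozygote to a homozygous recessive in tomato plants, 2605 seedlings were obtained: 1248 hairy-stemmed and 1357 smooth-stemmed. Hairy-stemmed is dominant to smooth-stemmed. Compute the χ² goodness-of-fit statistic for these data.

4.561

A testcross of a heterozygote (Aa × aa) gives a 1:1 phenotypic ratio.
The 1:1 ratio has 2 parts, so with N = 2605 the expected counts are:
  hairy-stemmed: 2605 × 1/2 = 1302.5
  smooth-stemmed: 2605 × 1/2 = 1302.5
χ² = Σ (O − E)² / E
  hairy-stemmed: (1248 − 1302.5)² / 1302.5 = 2.2804
  smooth-stemmed: (1357 − 1302.5)² / 1302.5 = 2.2804
χ² = 2.2804 + 2.2804 = 4.5608 ≈ 4.561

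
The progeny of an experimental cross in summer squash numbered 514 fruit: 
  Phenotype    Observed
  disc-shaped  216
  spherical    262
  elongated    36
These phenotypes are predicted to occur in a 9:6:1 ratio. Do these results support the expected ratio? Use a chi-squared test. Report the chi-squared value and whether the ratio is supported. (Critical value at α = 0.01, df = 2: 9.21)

43.842; not consistent

The 9:6:1 ratio has 16 parts, so with N = 514 the expected counts are:
  disc-shaped: 514 × 9/16 = 289.125
  spherical: 514 × 6/16 = 192.75
  elongated: 514 × 1/16 = 32.125
χ² = Σ (O − E)² / E
  disc-shaped: (216 − 289.125)² / 289.125 = 18.4946
  spherical: (262 − 192.75)² / 192.75 = 24.8797
  elongated: (36 − 32.125)² / 32.125 = 0.4674
χ² = 18.4946 + 24.8797 + 0.4674 = 43.8417 ≈ 43.842
Degrees of freedom = 3 − 1 = 2; critical value at α = 0.01 is 9.21.
Since 43.842 > 9.21, we reject the null hypothesis — the data do not fit the 9:6:1 ratio.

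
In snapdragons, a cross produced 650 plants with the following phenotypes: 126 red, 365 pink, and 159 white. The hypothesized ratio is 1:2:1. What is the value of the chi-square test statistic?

Under the 1:2:1 hypothesis (Σ ratio = 4, N = 650):
  red: 650 × 1/4 = 162.5
  pink: 650 × 2/4 = 325
  white: 650 × 1/4 = 162.5
χ² = Σ (O − E)² / E
  red: (126 − 162.5)² / 162.5 = 8.1985
  pink: (365 − 325)² / 325 = 4.9231
  white: (159 − 162.5)² / 162.5 = 0.0754
χ² = 8.1985 + 4.9231 + 0.0754 = 13.197

13.197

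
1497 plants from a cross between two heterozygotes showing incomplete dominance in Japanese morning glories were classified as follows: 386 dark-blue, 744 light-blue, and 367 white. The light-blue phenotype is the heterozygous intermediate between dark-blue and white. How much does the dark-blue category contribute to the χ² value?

With incomplete dominance, a heterozygote × heterozygote cross gives a 1:2:1 phenotypic ratio.
The 1:2:1 ratio has 4 parts, so with N = 1497 the expected counts are:
  dark-blue: 1497 × 1/4 = 374.25
  light-blue: 1497 × 2/4 = 748.5
  white: 1497 × 1/4 = 374.25
Contribution of dark-blue: (386 − 374.25)² / 374.25 = 0.3689

0.369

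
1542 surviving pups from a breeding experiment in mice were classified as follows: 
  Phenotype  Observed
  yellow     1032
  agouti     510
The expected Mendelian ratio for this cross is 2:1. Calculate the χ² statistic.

Expected counts for N = 1542 under a 2:1 ratio (total parts = 3):
  yellow: 1542 × 2/3 = 1028
  agouti: 1542 × 1/3 = 514
χ² = Σ (O − E)² / E
  yellow: (1032 − 1028)² / 1028 = 0.0156
  agouti: (510 − 514)² / 514 = 0.0311
χ² = 0.0156 + 0.0311 = 0.0467 ≈ 0.047

0.047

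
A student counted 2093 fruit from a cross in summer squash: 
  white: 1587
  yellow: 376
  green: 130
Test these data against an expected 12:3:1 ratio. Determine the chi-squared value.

Expected counts for N = 2093 under a 12:3:1 ratio (total parts = 16):
  white: 2093 × 12/16 = 1569.75
  yellow: 2093 × 3/16 = 392.4375
  green: 2093 × 1/16 = 130.8125
χ² = Σ (O − E)² / E
  white: (1587 − 1569.75)² / 1569.75 = 0.1896
  yellow: (376 − 392.4375)² / 392.4375 = 0.6885
  green: (130 − 130.8125)² / 130.8125 = 0.0050
χ² = 0.1896 + 0.6885 + 0.0050 = 0.8831 ≈ 0.883

0.883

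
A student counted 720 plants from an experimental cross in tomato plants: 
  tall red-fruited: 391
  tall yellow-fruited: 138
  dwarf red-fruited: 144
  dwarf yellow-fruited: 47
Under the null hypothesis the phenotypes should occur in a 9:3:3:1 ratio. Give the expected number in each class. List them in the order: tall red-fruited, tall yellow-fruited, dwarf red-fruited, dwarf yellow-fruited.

The 9:3:3:1 ratio has 16 parts, so with N = 720 the expected counts are:
  tall red-fruited: 720 × 9/16 = 405
  tall yellow-fruited: 720 × 3/16 = 135
  dwarf red-fruited: 720 × 3/16 = 135
  dwarf yellow-fruited: 720 × 1/16 = 45

405, 135, 135, 45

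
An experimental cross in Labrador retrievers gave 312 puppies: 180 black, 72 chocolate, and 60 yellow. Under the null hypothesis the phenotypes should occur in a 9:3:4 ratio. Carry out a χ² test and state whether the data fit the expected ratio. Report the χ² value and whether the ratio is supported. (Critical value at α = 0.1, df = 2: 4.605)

Under the 9:3:4 hypothesis (Σ ratio = 16, N = 312):
  black: 312 × 9/16 = 175.5
  chocolate: 312 × 3/16 = 58.5
  yellow: 312 × 4/16 = 78
χ² = Σ (O − E)² / E
  black: (180 − 175.5)² / 175.5 = 0.1154
  chocolate: (72 − 58.5)² / 58.5 = 3.1154
  yellow: (60 − 78)² / 78 = 4.1538
χ² = 0.1154 + 3.1154 + 4.1538 = 7.3846 ≈ 7.385
Degrees of freedom = 3 − 1 = 2; critical value at α = 0.1 is 4.605.
Since 7.385 > 4.605, we reject the null hypothesis — the data do not fit the 9:3:4 ratio.

7.385; not consistent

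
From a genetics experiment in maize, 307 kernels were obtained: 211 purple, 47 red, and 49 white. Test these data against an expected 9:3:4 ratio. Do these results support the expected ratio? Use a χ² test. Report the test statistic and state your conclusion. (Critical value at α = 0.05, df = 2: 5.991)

20.472; not consistent

Expected counts for N = 307 under a 9:3:4 ratio (total parts = 16):
  purple: 307 × 9/16 = 172.6875
  red: 307 × 3/16 = 57.5625
  white: 307 × 4/16 = 76.75
χ² = Σ (O − E)² / E
  purple: (211 − 172.6875)² / 172.6875 = 8.5000
  red: (47 − 57.5625)² / 57.5625 = 1.9382
  white: (49 − 76.75)² / 76.75 = 10.0334
χ² = 8.5000 + 1.9382 + 10.0334 = 20.4716 ≈ 20.472
Degrees of freedom = 3 − 1 = 2; critical value at α = 0.05 is 5.991.
Since 20.472 > 5.991, we reject the null hypothesis — the data do not fit the 9:3:4 ratio.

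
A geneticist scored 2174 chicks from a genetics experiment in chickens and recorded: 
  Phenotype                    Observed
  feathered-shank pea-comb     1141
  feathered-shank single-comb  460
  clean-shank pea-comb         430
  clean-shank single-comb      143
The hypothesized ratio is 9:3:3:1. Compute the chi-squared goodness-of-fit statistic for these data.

13.813

Expected counts for N = 2174 under a 9:3:3:1 ratio (total parts = 16):
  feathered-shank pea-comb: 2174 × 9/16 = 1222.875
  feathered-shank single-comb: 2174 × 3/16 = 407.625
  clean-shank pea-comb: 2174 × 3/16 = 407.625
  clean-shank single-comb: 2174 × 1/16 = 135.875
χ² = Σ (O − E)² / E
  feathered-shank pea-comb: (1141 − 1222.875)² / 1222.875 = 5.4818
  feathered-shank single-comb: (460 − 407.625)² / 407.625 = 6.7296
  clean-shank pea-comb: (430 − 407.625)² / 407.625 = 1.2282
  clean-shank single-comb: (143 − 135.875)² / 135.875 = 0.3736
χ² = 5.4818 + 6.7296 + 1.2282 + 0.3736 = 13.8132 ≈ 13.813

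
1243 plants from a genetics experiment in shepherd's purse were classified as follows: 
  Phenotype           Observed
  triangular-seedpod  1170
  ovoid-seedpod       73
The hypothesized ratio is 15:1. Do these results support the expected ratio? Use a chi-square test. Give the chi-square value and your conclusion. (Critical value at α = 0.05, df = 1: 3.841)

Total ratio parts = 16. Expected numbers out of 1243:
  triangular-seedpod: 1243 × 15/16 = 1165.3125
  ovoid-seedpod: 1243 × 1/16 = 77.6875
χ² = Σ (O − E)² / E
  triangular-seedpod: (1170 − 1165.3125)² / 1165.3125 = 0.0189
  ovoid-seedpod: (73 − 77.6875)² / 77.6875 = 0.2828
χ² = 0.0189 + 0.2828 = 0.3017 ≈ 0.302
Degrees of freedom = 2 − 1 = 1; critical value at α = 0.05 is 3.841.
Since 0.302 < 3.841, we fail to reject the null hypothesis — the data are consistent with the 15:1 ratio.

0.302; consistent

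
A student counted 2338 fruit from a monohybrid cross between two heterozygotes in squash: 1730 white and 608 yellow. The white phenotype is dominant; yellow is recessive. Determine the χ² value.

For a monohybrid cross between heterozygotes with complete dominance, the expected phenotypic ratio is 3:1.
Total ratio parts = 4. Expected numbers out of 2338:
  white: 2338 × 3/4 = 1753.5
  yellow: 2338 × 1/4 = 584.5
χ² = Σ (O − E)² / E
  white: (1730 − 1753.5)² / 1753.5 = 0.3149
  yellow: (608 − 584.5)² / 584.5 = 0.9448
χ² = 0.3149 + 0.9448 = 1.2597 ≈ 1.260

1.260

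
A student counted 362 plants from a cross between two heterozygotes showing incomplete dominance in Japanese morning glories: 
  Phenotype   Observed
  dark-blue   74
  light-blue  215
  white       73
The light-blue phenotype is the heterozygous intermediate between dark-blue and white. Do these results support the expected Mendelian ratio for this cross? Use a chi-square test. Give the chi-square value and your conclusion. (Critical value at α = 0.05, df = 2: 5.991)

12.779; not consistent

With incomplete dominance, a heterozygote × heterozygote cross gives a 1:2:1 phenotypic ratio.
Total ratio parts = 4. Expected numbers out of 362:
  dark-blue: 362 × 1/4 = 90.5
  light-blue: 362 × 2/4 = 181
  white: 362 × 1/4 = 90.5
χ² = Σ (O − E)² / E
  dark-blue: (74 − 90.5)² / 90.5 = 3.0083
  light-blue: (215 − 181)² / 181 = 6.3867
  white: (73 − 90.5)² / 90.5 = 3.3840
χ² = 3.0083 + 6.3867 + 3.3840 = 12.779
Degrees of freedom = 3 − 1 = 2; critical value at α = 0.05 is 5.991.
Since 12.779 > 5.991, we reject the null hypothesis — the data do not fit the 1:2:1 ratio.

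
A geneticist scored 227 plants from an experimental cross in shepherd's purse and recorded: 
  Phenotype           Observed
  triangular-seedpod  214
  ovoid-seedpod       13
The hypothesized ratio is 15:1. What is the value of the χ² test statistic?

0.106

Expected counts for N = 227 under a 15:1 ratio (total parts = 16):
  triangular-seedpod: 227 × 15/16 = 212.8125
  ovoid-seedpod: 227 × 1/16 = 14.1875
χ² = Σ (O − E)² / E
  triangular-seedpod: (214 − 212.8125)² / 212.8125 = 0.0066
  ovoid-seedpod: (13 − 14.1875)² / 14.1875 = 0.0994
χ² = 0.0066 + 0.0994 = 0.106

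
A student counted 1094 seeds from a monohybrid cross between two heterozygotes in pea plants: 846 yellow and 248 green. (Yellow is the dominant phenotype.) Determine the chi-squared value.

3.170

For a monohybrid cross between heterozygotes with complete dominance, the expected phenotypic ratio is 3:1.
Expected counts for N = 1094 under a 3:1 ratio (total parts = 4):
  yellow: 1094 × 3/4 = 820.5
  green: 1094 × 1/4 = 273.5
χ² = Σ (O − E)² / E
  yellow: (846 − 820.5)² / 820.5 = 0.7925
  green: (248 − 273.5)² / 273.5 = 2.3775
χ² = 0.7925 + 2.3775 = 3.170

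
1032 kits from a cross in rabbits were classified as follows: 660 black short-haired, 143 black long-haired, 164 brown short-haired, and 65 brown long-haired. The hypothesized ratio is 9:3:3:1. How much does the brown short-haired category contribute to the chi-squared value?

Expected counts for N = 1032 under a 9:3:3:1 ratio (total parts = 16):
  black short-haired: 1032 × 9/16 = 580.5
  black long-haired: 1032 × 3/16 = 193.5
  brown short-haired: 1032 × 3/16 = 193.5
  brown long-haired: 1032 × 1/16 = 64.5
Contribution of brown short-haired: (164 − 193.5)² / 193.5 = 4.4974

4.497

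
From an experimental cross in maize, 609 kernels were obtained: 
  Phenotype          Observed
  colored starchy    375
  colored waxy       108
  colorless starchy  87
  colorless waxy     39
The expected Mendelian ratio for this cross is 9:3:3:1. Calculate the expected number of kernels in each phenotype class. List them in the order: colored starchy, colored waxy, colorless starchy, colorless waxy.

342.5625, 114.1875, 114.1875, 38.0625

The 9:3:3:1 ratio has 16 parts, so with N = 609 the expected counts are:
  colored starchy: 609 × 9/16 = 342.5625
  colored waxy: 609 × 3/16 = 114.1875
  colorless starchy: 609 × 3/16 = 114.1875
  colorless waxy: 609 × 1/16 = 38.0625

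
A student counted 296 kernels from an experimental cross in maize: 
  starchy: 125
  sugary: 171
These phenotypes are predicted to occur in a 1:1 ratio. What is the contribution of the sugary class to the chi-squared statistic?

3.574

The 1:1 ratio has 2 parts, so with N = 296 the expected counts are:
  starchy: 296 × 1/2 = 148
  sugary: 296 × 1/2 = 148
Contribution of sugary: (171 − 148)² / 148 = 3.5743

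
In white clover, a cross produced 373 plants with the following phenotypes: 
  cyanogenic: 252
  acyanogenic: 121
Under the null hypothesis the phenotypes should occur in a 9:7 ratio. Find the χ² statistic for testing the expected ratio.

19.389

Under the 9:7 hypothesis (Σ ratio = 16, N = 373):
  cyanogenic: 373 × 9/16 = 209.8125
  acyanogenic: 373 × 7/16 = 163.1875
χ² = Σ (O − E)² / E
  cyanogenic: (252 − 209.8125)² / 209.8125 = 8.4827
  acyanogenic: (121 − 163.1875)² / 163.1875 = 10.9064
χ² = 8.4827 + 10.9064 = 19.3891 ≈ 19.389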